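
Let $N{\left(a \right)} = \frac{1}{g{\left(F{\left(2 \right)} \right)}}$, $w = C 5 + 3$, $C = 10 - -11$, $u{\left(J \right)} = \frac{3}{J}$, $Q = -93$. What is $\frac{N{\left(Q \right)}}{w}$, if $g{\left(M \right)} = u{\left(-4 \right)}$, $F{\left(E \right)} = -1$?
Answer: $- \frac{1}{81} \approx -0.012346$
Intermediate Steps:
$g{\left(M \right)} = - \frac{3}{4}$ ($g{\left(M \right)} = \frac{3}{-4} = 3 \left(- \frac{1}{4}\right) = - \frac{3}{4}$)
$C = 21$ ($C = 10 + 11 = 21$)
$w = 108$ ($w = 21 \cdot 5 + 3 = 105 + 3 = 108$)
$N{\left(a \right)} = - \frac{4}{3}$ ($N{\left(a \right)} = \frac{1}{- \frac{3}{4}} = - \frac{4}{3}$)
$\frac{N{\left(Q \right)}}{w} = - \frac{4}{3 \cdot 108} = \left(- \frac{4}{3}\right) \frac{1}{108} = - \frac{1}{81}$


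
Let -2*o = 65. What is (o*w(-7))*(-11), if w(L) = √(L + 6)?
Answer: 715*I/2 ≈ 357.5*I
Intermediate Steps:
w(L) = √(6 + L)
o = -65/2 (o = -½*65 = -65/2 ≈ -32.500)
(o*w(-7))*(-11) = -65*√(6 - 7)/2*(-11) = -65*I/2*(-11) = 715*I/2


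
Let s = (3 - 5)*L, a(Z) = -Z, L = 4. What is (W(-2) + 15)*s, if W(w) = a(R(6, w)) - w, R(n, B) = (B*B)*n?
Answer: 56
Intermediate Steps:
R(n, B) = n*B² (R(n, B) = B²*n = n*B²)
s = -8 (s = (3 - 5)*4 = -2*4 = -8)
W(w) = -w - 6*w² (W(w) = -6*w² - w = -w - 6*w²)
(W(-2) + 15)*s = (-2*(-1 - 6*(-2)) + 15)*(-8) = (-2*(-1 + 12) + 15)*(-8) = (-2*11 + 15)*(-8) = (-22 + 15)*(-8) = -7*(-8) = 56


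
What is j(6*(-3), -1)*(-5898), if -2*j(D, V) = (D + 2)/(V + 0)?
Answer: 47184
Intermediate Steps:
j(D, V) = -(2 + D)/(2*V) (j(D, V) = -(D + 2)/(2*(V + 0)) = -(2 + D)/(2*V))
j(6*(-3), -1)*(-5898) = ((1/2)*(-2 - 6*(-3))/(-1))*(-5898) = ((1/2)*(-1)*(-2 - 1*(-18)))*(-5898) = ((1/2)*(-1)*(-2 + 18))*(-5898) = ((1/2)*(-1)*16)*(-5898) = -8*(-5898) = 47184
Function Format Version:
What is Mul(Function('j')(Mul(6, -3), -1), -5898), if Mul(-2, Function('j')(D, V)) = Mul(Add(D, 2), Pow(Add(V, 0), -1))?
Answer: 47184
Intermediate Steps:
Function('j')(D, V) = Mul(Rational(-1, 2), Pow(V, -1), Add(2, D)) (Function('j')(D, V) = Mul(Rational(-1, 2), Mul(Add(D, 2), Pow(Add(V, 0), -1))) = Mul(Rational(-1, 2), Mul(Add(2, D), Pow(V, -1))) = Mul(Rational(-1, 2), Mul(Pow(V, -1), Add(2, D))) = Mul(Rational(-1, 2), Pow(V, -1), Add(2, D)))
Mul(Function('j')(Mul(6, -3), -1), -5898) = Mul(Mul(Rational(1, 2), Pow(-1, -1), Add(-2, Mul(-1, Mul(6, -3)))), -5898) = Mul(Mul(Rational(1, 2), -1, Add(-2, Mul(-1, -18))), -5898) = Mul(Mul(Rational(1, 2), -1, Add(-2, 18)), -5898) = Mul(Mul(Rational(1, 2), -1, 16), -5898) = Mul(-8, -5898) = 47184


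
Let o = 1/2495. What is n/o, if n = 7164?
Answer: 17874180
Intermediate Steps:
o = 1/2495 ≈ 0.00040080
n/o = 7164/(1/2495) = 7164*2495 = 17874180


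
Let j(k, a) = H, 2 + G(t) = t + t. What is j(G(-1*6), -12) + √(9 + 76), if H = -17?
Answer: -17 + √85 ≈ -7.7805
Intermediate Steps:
G(t) = -2 + 2*t (G(t) = -2 + (t + t) = -2 + 2*t)
j(k, a) = -17
j(G(-1*6), -12) + √(9 + 76) = -17 + √(9 + 76) = -17 + √85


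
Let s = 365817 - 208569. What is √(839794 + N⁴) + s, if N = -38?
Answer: 157248 + √2924930 ≈ 1.5896e+5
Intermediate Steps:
s = 157248
√(839794 + N⁴) + s = √(839794 + (-38)⁴) + 157248 = √(839794 + 2085136) + 157248 = √2924930 + 157248 = 157248 + √2924930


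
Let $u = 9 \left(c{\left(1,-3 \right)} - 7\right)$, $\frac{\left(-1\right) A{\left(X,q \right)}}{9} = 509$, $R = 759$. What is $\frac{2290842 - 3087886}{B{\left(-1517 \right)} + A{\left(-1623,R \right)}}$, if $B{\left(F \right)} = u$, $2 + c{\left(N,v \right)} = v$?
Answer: $\frac{797044}{4689} \approx 169.98$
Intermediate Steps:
$A{\left(X,q \right)} = -4581$ ($A{\left(X,q \right)} = \left(-9\right) 509 = -4581$)
$c{\left(N,v \right)} = -2 + v$
$u = -108$ ($u = 9 \left(\left(-2 - 3\right) - 7\right) = 9 \left(-5 - 7\right) = 9 \left(-12\right) = -108$)
$B{\left(F \right)} = -108$
$\frac{2290842 - 3087886}{B{\left(-1517 \right)} + A{\left(-1623,R \right)}} = \frac{2290842 - 3087886}{-108 - 4581} = - \frac{797044}{-4689} = \left(-797044\right) \left(- \frac{1}{4689}\right) = \frac{797044}{4689}$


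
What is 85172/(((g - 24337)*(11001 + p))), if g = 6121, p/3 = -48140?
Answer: 21293/607590126 ≈ 3.5045e-5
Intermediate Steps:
p = -144420 (p = 3*(-48140) = -144420)
85172/(((g - 24337)*(11001 + p))) = 85172/(((6121 - 24337)*(11001 - 144420))) = 85172/((-18216*(-133419))) = 85172/2430360504 = 85172*(1/2430360504) = 21293/607590126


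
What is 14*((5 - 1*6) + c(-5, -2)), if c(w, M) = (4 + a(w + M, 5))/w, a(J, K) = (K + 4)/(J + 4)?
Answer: -84/5 ≈ -16.800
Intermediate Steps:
a(J, K) = (4 + K)/(4 + J)
c(w, M) = (4 + 9/(4 + M + w))/w (c(w, M) = (4 + (4 + 5)/(4 + (w + M)))/w = (4 + 9/(4 + (M + w)))/w = (4 + 9/(4 + M + w))/w)
14*((5 - 1*6) + c(-5, -2)) = 14*((5 - 1*6) + (25 + 4*(-2) + 4*(-5))/((-5)*(4 - 2 - 5))) = 14*((5 - 6) - ⅕*(25 - 8 - 20)/(-3)) = 14*(-1 - ⅕*(-⅓)*(-3)) = 14*(-1 - ⅕) = 14*(-6/5) = -84/5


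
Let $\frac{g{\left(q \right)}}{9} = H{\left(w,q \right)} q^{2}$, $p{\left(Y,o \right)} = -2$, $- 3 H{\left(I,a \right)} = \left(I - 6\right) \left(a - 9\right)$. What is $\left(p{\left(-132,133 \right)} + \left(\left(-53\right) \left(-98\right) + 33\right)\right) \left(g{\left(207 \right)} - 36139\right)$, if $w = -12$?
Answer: $2393600553025$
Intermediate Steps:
$H{\left(I,a \right)} = - \frac{\left(-9 + a\right) \left(-6 + I\right)}{3}$ ($H{\left(I,a \right)} = - \frac{\left(I - 6\right) \left(a - 9\right)}{3} = - \frac{\left(-6 + I\right) \left(-9 + a\right)}{3} = - \frac{\left(-9 + a\right) \left(-6 + I\right)}{3}$)
$g{\left(q \right)} = 9 q^{2} \left(-54 + 6 q\right)$ ($g{\left(q \right)} = 9 \left(-18 + 2 q + 3 \left(-12\right) - - 4 q\right) q^{2} = 9 \left(-18 + 2 q - 36 + 4 q\right) q^{2} = 9 \left(-54 + 6 q\right) q^{2} = 9 q^{2} \left(-54 + 6 q\right)$)
$\left(p{\left(-132,133 \right)} + \left(\left(-53\right) \left(-98\right) + 33\right)\right) \left(g{\left(207 \right)} - 36139\right) = \left(-2 + \left(\left(-53\right) \left(-98\right) + 33\right)\right) \left(54 \cdot 207^{2} \left(-9 + 207\right) - 36139\right) = \left(-2 + \left(5194 + 33\right)\right) \left(54 \cdot 42849 \cdot 198 - 36139\right) = \left(-2 + 5227\right) \left(458141508 - 36139\right) = 5225 \cdot 458105369 = 2393600553025$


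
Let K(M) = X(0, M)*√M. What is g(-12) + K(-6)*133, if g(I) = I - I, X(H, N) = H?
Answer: 0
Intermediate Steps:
K(M) = 0 (K(M) = 0*√M = 0)
g(I) = 0
g(-12) + K(-6)*133 = 0 + 0*133 = 0 + 0 = 0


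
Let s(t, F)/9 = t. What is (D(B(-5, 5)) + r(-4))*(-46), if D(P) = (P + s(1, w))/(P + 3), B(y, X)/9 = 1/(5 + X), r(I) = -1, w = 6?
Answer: -920/13 ≈ -70.769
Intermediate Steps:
s(t, F) = 9*t
B(y, X) = 9/(5 + X)
D(P) = (9 + P)/(3 + P) (D(P) = (P + 9*1)/(P + 3) = (P + 9)/(3 + P) = (9 + P)/(3 + P))
(D(B(-5, 5)) + r(-4))*(-46) = ((9 + 9/(5 + 5))/(3 + 9/(5 + 5)) - 1)*(-46) = ((9 + 9/10)/(3 + 9/10) - 1)*(-46) = ((99/10)/(39/10) - 1)*(-46) = ((10/39)*(99/10) - 1)*(-46) = (33/13 - 1)*(-46) = (20/13)*(-46) = -920/13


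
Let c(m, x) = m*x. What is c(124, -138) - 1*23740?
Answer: -40852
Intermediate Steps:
c(124, -138) - 1*23740 = 124*(-138) - 1*23740 = -17112 - 23740 = -40852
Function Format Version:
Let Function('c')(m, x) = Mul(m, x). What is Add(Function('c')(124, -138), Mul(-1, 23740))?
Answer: -40852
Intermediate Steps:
Add(Function('c')(124, -138), Mul(-1, 23740)) = Add(Mul(124, -138), Mul(-1, 23740)) = Add(-17112, -23740) = -40852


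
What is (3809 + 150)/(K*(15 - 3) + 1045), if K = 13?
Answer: 3959/1201 ≈ 3.2964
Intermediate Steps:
(3809 + 150)/(K*(15 - 3) + 1045) = (3809 + 150)/(13*(15 - 3) + 1045) = 3959/(13*12 + 1045) = 3959/(156 + 1045) = 3959/1201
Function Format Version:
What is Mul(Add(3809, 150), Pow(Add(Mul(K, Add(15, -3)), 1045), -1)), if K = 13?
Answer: Rational(3959, 1201) ≈ 3.2964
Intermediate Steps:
Mul(Add(3809, 150), Pow(Add(Mul(K, Add(15, -3)), 1045), -1)) = Mul(Add(3809, 150), Pow(Add(Mul(13, Add(15, -3)), 1045), -1)) = Mul(3959, Pow(Add(Mul(13, 12), 1045), -1)) = Mul(3959, Pow(Add(156, 1045), -1)) = Mul(3959, Pow(1201, -1)) = Mul(3959, Rational(1, 1201)) = Rational(3959, 1201)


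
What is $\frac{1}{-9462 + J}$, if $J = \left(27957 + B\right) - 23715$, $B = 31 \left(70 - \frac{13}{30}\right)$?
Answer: $- \frac{30}{91903} \approx -0.00032643$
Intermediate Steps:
$B = \frac{64697}{30}$ ($B = 31 \left(70 - \frac{13}{30}\right) = 31 \cdot \frac{2087}{30} = \frac{64697}{30} \approx 2156.6$)
$J = \frac{191957}{30}$ ($J = \left(27957 + \frac{64697}{30}\right) - 23715 = \frac{903407}{30} - 23715 = \frac{191957}{30} \approx 6398.6$)
$\frac{1}{-9462 + J} = \frac{1}{-9462 + \frac{191957}{30}} = \frac{1}{- \frac{91903}{30}} = - \frac{30}{91903}$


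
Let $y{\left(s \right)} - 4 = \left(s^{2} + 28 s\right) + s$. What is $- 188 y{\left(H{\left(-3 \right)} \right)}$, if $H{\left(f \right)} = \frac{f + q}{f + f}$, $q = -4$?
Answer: $- \frac{66317}{9} \approx -7368.6$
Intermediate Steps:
$H{\left(f \right)} = \frac{-4 + f}{2 f}$ ($H{\left(f \right)} = \frac{f - 4}{f + f} = \frac{-4 + f}{2 f}$)
$y{\left(s \right)} = 4 + s^{2} + 29 s$ ($y{\left(s \right)} = 4 + \left(\left(s^{2} + 28 s\right) + s\right) = 4 + \left(s^{2} + 29 s\right) = 4 + s^{2} + 29 s$)
$- 188 y{\left(H{\left(-3 \right)} \right)} = - 188 \left(4 + \left(\frac{-4 - 3}{2 \left(-3\right)}\right)^{2} + 29 \frac{-4 - 3}{2 \left(-3\right)}\right) = - 188 \left(4 + \left(\frac{1}{2} \left(- \frac{1}{3}\right) \left(-7\right)\right)^{2} + 29 \cdot \frac{1}{2} \left(- \frac{1}{3}\right) \left(-7\right)\right) = - 188 \left(4 + \left(\frac{7}{6}\right)^{2} + 29 \cdot \frac{7}{6}\right) = - 188 \left(4 + \frac{49}{36} + \frac{203}{6}\right) = \left(-188\right) \frac{1411}{36} = - \frac{66317}{9}$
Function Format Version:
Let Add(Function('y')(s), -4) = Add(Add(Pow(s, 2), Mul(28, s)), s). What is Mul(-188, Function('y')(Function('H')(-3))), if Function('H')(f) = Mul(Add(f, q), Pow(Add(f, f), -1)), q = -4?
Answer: Rational(-66317, 9) ≈ -7368.6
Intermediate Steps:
Function('H')(f) = Mul(Rational(1, 2), Pow(f, -1), Add(-4, f)) (Function('H')(f) = Mul(Add(f, -4), Pow(Add(f, f), -1)) = Mul(Add(-4, f), Pow(Mul(2, f), -1)) = Mul(Add(-4, f), Mul(Rational(1, 2), Pow(f, -1))) = Mul(Rational(1, 2), Pow(f, -1), Add(-4, f)))
Function('y')(s) = Add(4, Pow(s, 2), Mul(29, s)) (Function('y')(s) = Add(4, Add(Add(Pow(s, 2), Mul(28, s)), s)) = Add(4, Add(Pow(s, 2), Mul(29, s))) = Add(4, Pow(s, 2), Mul(29, s)))
Mul(-188, Function('y')(Function('H')(-3))) = Mul(-188, Add(4, Pow(Mul(Rational(1, 2), Pow(-3, -1), Add(-4, -3)), 2), Mul(29, Mul(Rational(1, 2), Pow(-3, -1), Add(-4, -3))))) = Mul(-188, Add(4, Pow(Mul(Rational(1, 2), Rational(-1, 3), -7), 2), Mul(29, Mul(Rational(1, 2), Rational(-1, 3), -7)))) = Mul(-188, Add(4, Pow(Rational(7, 6), 2), Mul(29, Rational(7, 6)))) = Mul(-188, Add(4, Rational(49, 36), Rational(203, 6))) = Mul(-188, Rational(1411, 36)) = Rational(-66317, 9)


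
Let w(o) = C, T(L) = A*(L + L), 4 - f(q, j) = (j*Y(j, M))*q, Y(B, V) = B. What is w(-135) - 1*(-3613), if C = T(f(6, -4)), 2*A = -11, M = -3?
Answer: 4625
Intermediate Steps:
A = -11/2 (A = (½)*(-11) = -11/2 ≈ -5.5000)
f(q, j) = 4 - q*j² (f(q, j) = 4 - j*j*q = 4 - j²*q = 4 - q*j²)
T(L) = -11*L (T(L) = -11*(L + L)/2 = -11*L)
C = 1012 (C = -11*(4 - 1*6*(-4)²) = -11*(4 - 1*6*16) = -11*(4 - 96) = -11*(-92) = 1012)
w(o) = 1012
w(-135) - 1*(-3613) = 1012 - 1*(-3613) = 1012 + 3613 = 4625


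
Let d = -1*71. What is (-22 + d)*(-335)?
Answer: 31155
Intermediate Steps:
d = -71
(-22 + d)*(-335) = (-22 - 71)*(-335) = -93*(-335) = 31155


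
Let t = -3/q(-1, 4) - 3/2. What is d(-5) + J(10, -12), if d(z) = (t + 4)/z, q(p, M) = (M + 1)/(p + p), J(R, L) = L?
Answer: -637/50 ≈ -12.740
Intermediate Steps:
q(p, M) = (1 + M)/(2*p) (q(p, M) = (1 + M)/((2*p)) = (1 + M)*(1/(2*p)) = (1 + M)/(2*p))
t = -3/10 (t = -3*(-2/(1 + 4)) - 3/2 = -3/((1/2)*(-1)*5) - 3*1/2 = -3/(-5/2) - 3/2 = -3*(-2/5) - 3/2 = 6/5 - 3/2 = -3/10 ≈ -0.30000)
d(z) = 37/(10*z) (d(z) = (-3/10 + 4)/z = (37/10)/z = 37/(10*z))
d(-5) + J(10, -12) = (37/10)/(-5) - 12 = (37/10)*(-1/5) - 12 = -37/50 - 12 = -637/50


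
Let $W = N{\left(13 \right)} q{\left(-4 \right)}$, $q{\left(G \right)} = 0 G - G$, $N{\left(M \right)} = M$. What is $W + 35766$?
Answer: $35818$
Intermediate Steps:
$q{\left(G \right)} = - G$ ($q{\left(G \right)} = 0 - G = - G$)
$W = 52$ ($W = 13 \left(\left(-1\right) \left(-4\right)\right) = 13 \cdot 4 = 52$)
$W + 35766 = 52 + 35766 = 35818$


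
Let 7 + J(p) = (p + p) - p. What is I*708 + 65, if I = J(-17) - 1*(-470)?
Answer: 315833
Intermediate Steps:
J(p) = -7 + p (J(p) = -7 + ((p + p) - p) = -7 + (2*p - p) = -7 + p)
I = 446 (I = (-7 - 17) - 1*(-470) = -24 + 470 = 446)
I*708 + 65 = 446*708 + 65 = 315768 + 65 = 315833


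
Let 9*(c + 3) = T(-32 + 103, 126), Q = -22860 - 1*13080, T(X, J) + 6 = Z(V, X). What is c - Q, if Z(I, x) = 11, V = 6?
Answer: 323438/9 ≈ 35938.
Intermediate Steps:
T(X, J) = 5 (T(X, J) = -6 + 11 = 5)
Q = -35940 (Q = -22860 - 13080 = -35940)
c = -22/9 (c = -3 + (⅑)*5 = -3 + 5/9 = -22/9 ≈ -2.4444)
c - Q = -22/9 - 1*(-35940) = -22/9 + 35940 = 323438/9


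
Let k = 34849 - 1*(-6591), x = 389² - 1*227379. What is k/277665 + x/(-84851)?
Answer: 46046486/44037669 ≈ 1.0456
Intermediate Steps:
x = -76058 (x = 151321 - 227379 = -76058)
k = 41440 (k = 34849 + 6591 = 41440)
k/277665 + x/(-84851) = 41440/277665 - 76058/(-84851) = 41440*(1/277665) - 76058*(-1/84851) = 8288/55533 + 76058/84851 = 46046486/44037669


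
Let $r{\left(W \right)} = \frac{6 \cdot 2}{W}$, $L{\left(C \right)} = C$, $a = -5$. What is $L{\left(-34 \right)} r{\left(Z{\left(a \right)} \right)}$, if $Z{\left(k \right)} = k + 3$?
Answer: $204$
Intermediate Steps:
$Z{\left(k \right)} = 3 + k$
$r{\left(W \right)} = \frac{12}{W}$
$L{\left(-34 \right)} r{\left(Z{\left(a \right)} \right)} = - 34 \frac{12}{3 - 5} = - 34 \frac{12}{-2} = - 34 \cdot 12 \left(- \frac{1}{2}\right) = \left(-34\right) \left(-6\right) = 204$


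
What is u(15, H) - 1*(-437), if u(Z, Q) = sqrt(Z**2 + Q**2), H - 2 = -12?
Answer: 437 + 5*sqrt(13) ≈ 455.03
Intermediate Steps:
H = -10 (H = 2 - 12 = -10)
u(Z, Q) = sqrt(Q**2 + Z**2)
u(15, H) - 1*(-437) = sqrt((-10)**2 + 15**2) - 1*(-437) = sqrt(100 + 225) + 437 = sqrt(325) + 437 = 5*sqrt(13) + 437 = 437 + 5*sqrt(13)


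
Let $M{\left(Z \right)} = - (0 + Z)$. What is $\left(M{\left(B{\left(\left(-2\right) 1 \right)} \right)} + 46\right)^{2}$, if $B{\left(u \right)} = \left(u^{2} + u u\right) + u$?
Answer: $1600$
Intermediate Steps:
$B{\left(u \right)} = u + 2 u^{2}$ ($B{\left(u \right)} = \left(u^{2} + u^{2}\right) + u = 2 u^{2} + u = u + 2 u^{2}$)
$M{\left(Z \right)} = - Z$
$\left(M{\left(B{\left(\left(-2\right) 1 \right)} \right)} + 46\right)^{2} = \left(- \left(-2\right) 1 \left(1 + 2 \left(\left(-2\right) 1\right)\right) + 46\right)^{2} = \left(- \left(-2\right) \left(1 + 2 \left(-2\right)\right) + 46\right)^{2} = \left(- \left(-2\right) \left(1 - 4\right) + 46\right)^{2} = \left(- \left(-2\right) \left(-3\right) + 46\right)^{2} = \left(\left(-1\right) 6 + 46\right)^{2} = \left(-6 + 46\right)^{2} = 40^{2} = 1600$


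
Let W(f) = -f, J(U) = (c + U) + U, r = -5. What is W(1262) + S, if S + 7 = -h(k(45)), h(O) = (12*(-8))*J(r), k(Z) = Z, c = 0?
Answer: -2229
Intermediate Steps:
J(U) = 2*U (J(U) = (0 + U) + U = U + U = 2*U)
h(O) = 960 (h(O) = (12*(-8))*(2*(-5)) = -96*(-10) = 960)
S = -967 (S = -7 - 1*960 = -7 - 960 = -967)
W(1262) + S = -1*1262 - 967 = -1262 - 967 = -2229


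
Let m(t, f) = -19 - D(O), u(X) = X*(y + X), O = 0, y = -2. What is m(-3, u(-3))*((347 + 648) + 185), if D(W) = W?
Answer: -22420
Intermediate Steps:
u(X) = X*(-2 + X)
m(t, f) = -19 (m(t, f) = -19 - 1*0 = -19 + 0 = -19)
m(-3, u(-3))*((347 + 648) + 185) = -19*((347 + 648) + 185) = -19*(995 + 185) = -19*1180 = -22420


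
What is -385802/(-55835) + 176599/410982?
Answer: 12955237133/1765167690 ≈ 7.3394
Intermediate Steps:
-385802/(-55835) + 176599/410982 = -385802*(-1/55835) + 176599*(1/410982) = 385802/55835 + 176599/410982 = 12955237133/1765167690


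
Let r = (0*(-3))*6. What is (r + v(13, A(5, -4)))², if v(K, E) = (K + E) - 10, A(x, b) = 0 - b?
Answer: 49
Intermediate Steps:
A(x, b) = -b
v(K, E) = -10 + E + K (v(K, E) = (E + K) - 10 = -10 + E + K)
r = 0 (r = 0*6 = 0)
(r + v(13, A(5, -4)))² = (0 + (-10 - 1*(-4) + 13))² = (0 + (-10 + 4 + 13))² = (0 + 7)² = 7² = 49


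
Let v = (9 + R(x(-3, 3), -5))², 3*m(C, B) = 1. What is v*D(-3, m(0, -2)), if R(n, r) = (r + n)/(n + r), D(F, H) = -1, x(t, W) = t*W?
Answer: -100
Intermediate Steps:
x(t, W) = W*t
m(C, B) = ⅓ (m(C, B) = (⅓)*1 = ⅓)
R(n, r) = 1 (R(n, r) = (n + r)/(n + r) = 1)
v = 100 (v = (9 + 1)² = 10² = 100)
v*D(-3, m(0, -2)) = 100*(-1) = -100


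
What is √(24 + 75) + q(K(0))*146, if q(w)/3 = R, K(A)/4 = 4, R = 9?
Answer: 3942 + 3*√11 ≈ 3951.9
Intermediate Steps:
K(A) = 16 (K(A) = 4*4 = 16)
q(w) = 27 (q(w) = 3*9 = 27)
√(24 + 75) + q(K(0))*146 = √(24 + 75) + 27*146 = √99 + 3942 = 3*√11 + 3942 = 3942 + 3*√11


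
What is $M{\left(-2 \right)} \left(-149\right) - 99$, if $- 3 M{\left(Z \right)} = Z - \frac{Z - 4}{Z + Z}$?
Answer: $- \frac{1637}{6} \approx -272.83$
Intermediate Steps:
$M{\left(Z \right)} = - \frac{Z}{3} + \frac{-4 + Z}{6 Z}$ ($M{\left(Z \right)} = - \frac{Z - \frac{Z - 4}{Z + Z}}{3} = - \frac{Z - \frac{-4 + Z}{2 Z}}{3} = - \frac{Z}{3} + \frac{-4 + Z}{6 Z}$)
$M{\left(-2 \right)} \left(-149\right) - 99 = \frac{-4 - 2 - 2 \left(-2\right)^{2}}{6 \left(-2\right)} \left(-149\right) - 99 = \frac{1}{6} \left(- \frac{1}{2}\right) \left(-4 - 2 - 8\right) \left(-149\right) - 99 = \frac{1}{6} \left(- \frac{1}{2}\right) \left(-14\right) \left(-149\right) - 99 = \frac{7}{6} \left(-149\right) - 99 = - \frac{1043}{6} - 99 = - \frac{1637}{6}$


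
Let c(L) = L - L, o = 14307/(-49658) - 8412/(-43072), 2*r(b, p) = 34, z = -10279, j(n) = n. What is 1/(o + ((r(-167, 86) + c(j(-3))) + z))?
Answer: -267358672/2743659505565 ≈ -9.7446e-5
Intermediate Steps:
r(b, p) = 17 (r(b, p) = (1/2)*34 = 17)
o = -24813501/267358672 (o = 14307*(-1/49658) - 8412*(-1/43072) = -14307/49658 + 2103/10768 = -24813501/267358672 ≈ -0.092810)
c(L) = 0
1/(o + ((r(-167, 86) + c(j(-3))) + z)) = 1/(-24813501/267358672 + ((17 + 0) - 10279)) = 1/(-24813501/267358672 + (17 - 10279)) = 1/(-24813501/267358672 - 10262) = 1/(-2743659505565/267358672) = -267358672/2743659505565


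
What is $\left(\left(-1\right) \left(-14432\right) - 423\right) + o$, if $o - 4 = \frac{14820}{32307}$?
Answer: $\frac{150910937}{10769} \approx 14013.0$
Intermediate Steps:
$o = \frac{48016}{10769}$ ($o = 4 + \frac{14820}{32307} = 4 + 14820 \cdot \frac{1}{32307} = 4 + \frac{4940}{10769} = \frac{48016}{10769} \approx 4.4587$)
$\left(\left(-1\right) \left(-14432\right) - 423\right) + o = \left(\left(-1\right) \left(-14432\right) - 423\right) + \frac{48016}{10769} = \left(14432 - 423\right) + \frac{48016}{10769} = 14009 + \frac{48016}{10769} = \frac{150910937}{10769}$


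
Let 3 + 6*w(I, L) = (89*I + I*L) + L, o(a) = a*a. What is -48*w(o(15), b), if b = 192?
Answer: -507312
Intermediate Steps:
o(a) = a²
w(I, L) = -½ + L/6 + 89*I/6 + I*L/6 (w(I, L) = -½ + ((89*I + I*L) + L)/6 = -½ + (L + 89*I + I*L)/6 = -½ + (L/6 + 89*I/6 + I*L/6) = -½ + L/6 + 89*I/6 + I*L/6)
-48*w(o(15), b) = -48*(-½ + (⅙)*192 + (89/6)*15² + (⅙)*15²*192) = -48*(-½ + 32 + (89/6)*225 + (⅙)*225*192) = -48*(-½ + 32 + 6675/2 + 7200) = -48*10569 = -507312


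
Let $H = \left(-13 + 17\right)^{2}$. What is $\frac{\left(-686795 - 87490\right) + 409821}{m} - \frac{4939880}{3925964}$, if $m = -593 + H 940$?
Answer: $- \frac{375559747414}{14179600477} \approx -26.486$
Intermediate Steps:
$H = 16$ ($H = 4^{2} = 16$)
$m = 14447$ ($m = -593 + 16 \cdot 940 = -593 + 15040 = 14447$)
$\frac{\left(-686795 - 87490\right) + 409821}{m} - \frac{4939880}{3925964} = \frac{\left(-686795 - 87490\right) + 409821}{14447} - \frac{4939880}{3925964} = \left(-774285 + 409821\right) \frac{1}{14447} - \frac{1234970}{981491} = \left(-364464\right) \frac{1}{14447} - \frac{1234970}{981491} = - \frac{364464}{14447} - \frac{1234970}{981491} = - \frac{375559747414}{14179600477}$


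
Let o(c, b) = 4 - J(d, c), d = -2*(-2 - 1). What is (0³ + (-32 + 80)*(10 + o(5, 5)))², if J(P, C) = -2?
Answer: 589824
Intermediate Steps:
d = 6 (d = -2*(-3) = 6)
o(c, b) = 6 (o(c, b) = 4 - 1*(-2) = 4 + 2 = 6)
(0³ + (-32 + 80)*(10 + o(5, 5)))² = (0³ + (-32 + 80)*(10 + 6))² = (0 + 48*16)² = (0 + 768)² = 768² = 589824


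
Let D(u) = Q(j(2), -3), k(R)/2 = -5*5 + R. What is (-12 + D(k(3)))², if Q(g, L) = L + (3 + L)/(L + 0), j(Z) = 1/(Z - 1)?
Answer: 225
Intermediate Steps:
k(R) = -50 + 2*R (k(R) = 2*(-5*5 + R) = 2*(-25 + R) = -50 + 2*R)
j(Z) = 1/(-1 + Z)
Q(g, L) = L + (3 + L)/L
D(u) = -3 (D(u) = 1 - 3 + 3/(-3) = 1 - 3 + 3*(-⅓) = 1 - 3 - 1 = -3)
(-12 + D(k(3)))² = (-12 - 3)² = (-15)² = 225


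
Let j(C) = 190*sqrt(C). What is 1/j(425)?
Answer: sqrt(17)/16150 ≈ 0.00025530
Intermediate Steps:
1/j(425) = 1/(190*sqrt(425)) = 1/(190*(5*sqrt(17))) = 1/(950*sqrt(17)) = sqrt(17)/16150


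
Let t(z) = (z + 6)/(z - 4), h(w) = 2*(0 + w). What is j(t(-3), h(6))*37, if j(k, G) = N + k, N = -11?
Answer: -2960/7 ≈ -422.86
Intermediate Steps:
h(w) = 2*w
t(z) = (6 + z)/(-4 + z)
j(k, G) = -11 + k
j(t(-3), h(6))*37 = (-11 + (6 - 3)/(-4 - 3))*37 = (-11 + 3/(-7))*37 = (-11 - ⅐*3)*37 = (-11 - 3/7)*37 = -80/7*37 = -2960/7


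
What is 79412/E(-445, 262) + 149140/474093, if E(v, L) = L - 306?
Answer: -9410527789/5215023 ≈ -1804.5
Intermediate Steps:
E(v, L) = -306 + L
79412/E(-445, 262) + 149140/474093 = 79412/(-306 + 262) + 149140/474093 = 79412/(-44) + 149140*(1/474093) = 79412*(-1/44) + 149140/474093 = -19853/11 + 149140/474093 = -9410527789/5215023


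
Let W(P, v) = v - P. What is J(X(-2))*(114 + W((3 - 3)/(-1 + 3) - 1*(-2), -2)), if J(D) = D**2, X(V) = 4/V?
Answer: 440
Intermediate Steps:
J(X(-2))*(114 + W((3 - 3)/(-1 + 3) - 1*(-2), -2)) = (4/(-2))**2*(114 + (-2 - ((3 - 3)/(-1 + 3) - 1*(-2)))) = (4*(-1/2))**2*(114 + (-2 - (0/2 + 2))) = (-2)**2*(114 + (-2 - (0*(1/2) + 2))) = 4*(114 + (-2 - (0 + 2))) = 4*(114 + (-2 - 1*2)) = 4*(114 + (-2 - 2)) = 4*(114 - 4) = 4*110 = 440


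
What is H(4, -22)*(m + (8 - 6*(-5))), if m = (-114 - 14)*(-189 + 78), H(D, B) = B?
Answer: -313412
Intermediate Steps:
m = 14208 (m = -128*(-111) = 14208)
H(4, -22)*(m + (8 - 6*(-5))) = -22*(14208 + (8 - 6*(-5))) = -22*(14208 + (8 + 30)) = -22*(14208 + 38) = -22*14246 = -313412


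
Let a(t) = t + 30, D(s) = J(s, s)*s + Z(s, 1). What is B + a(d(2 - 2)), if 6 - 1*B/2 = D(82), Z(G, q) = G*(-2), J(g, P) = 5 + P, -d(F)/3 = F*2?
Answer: -13898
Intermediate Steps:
d(F) = -6*F (d(F) = -3*F*2 = -6*F)
Z(G, q) = -2*G
D(s) = -2*s + s*(5 + s) (D(s) = (5 + s)*s - 2*s = s*(5 + s) - 2*s = -2*s + s*(5 + s))
a(t) = 30 + t
B = -13928 (B = 12 - 164*(3 + 82) = 12 - 164*85 = 12 - 2*6970 = 12 - 13940 = -13928)
B + a(d(2 - 2)) = -13928 + (30 - 6*(2 - 2)) = -13928 + (30 - 6*0) = -13928 + (30 + 0) = -13928 + 30 = -13898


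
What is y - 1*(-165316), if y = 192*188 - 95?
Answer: 201317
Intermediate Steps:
y = 36001 (y = 36096 - 95 = 36001)
y - 1*(-165316) = 36001 - 1*(-165316) = 36001 + 165316 = 201317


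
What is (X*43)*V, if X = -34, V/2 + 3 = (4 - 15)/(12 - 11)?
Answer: 40936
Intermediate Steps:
V = -28 (V = -6 + 2*((4 - 15)/(12 - 11)) = -6 + 2*(-11/1) = -6 + 2*(-11*1) = -6 + 2*(-11) = -6 - 22 = -28)
(X*43)*V = -34*43*(-28) = -1462*(-28) = 40936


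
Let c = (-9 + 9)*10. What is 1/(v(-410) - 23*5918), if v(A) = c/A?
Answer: -1/136114 ≈ -7.3468e-6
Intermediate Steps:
c = 0 (c = 0*10 = 0)
v(A) = 0 (v(A) = 0/A = 0)
1/(v(-410) - 23*5918) = 1/(0 - 23*5918) = 1/(0 - 136114) = 1/(-136114) = -1/136114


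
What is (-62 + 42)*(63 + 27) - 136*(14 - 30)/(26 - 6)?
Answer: -8456/5 ≈ -1691.2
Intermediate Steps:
(-62 + 42)*(63 + 27) - 136*(14 - 30)/(26 - 6) = -20*90 - (-2176)/20 = -1800 - (-2176)/20 = -1800 - 136*(-⅘) = -1800 + 544/5 = -8456/5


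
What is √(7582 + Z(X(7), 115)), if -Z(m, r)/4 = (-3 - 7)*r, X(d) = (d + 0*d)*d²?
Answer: √12182 ≈ 110.37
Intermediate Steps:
X(d) = d³ (X(d) = (d + 0)*d² = d*d² = d³)
Z(m, r) = 40*r (Z(m, r) = -4*(-3 - 7)*r = -(-40)*r = 40*r)
√(7582 + Z(X(7), 115)) = √(7582 + 40*115) = √(7582 + 4600) = √12182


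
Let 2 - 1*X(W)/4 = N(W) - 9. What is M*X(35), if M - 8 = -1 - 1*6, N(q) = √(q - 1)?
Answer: 44 - 4*√34 ≈ 20.676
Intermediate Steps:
N(q) = √(-1 + q)
X(W) = 44 - 4*√(-1 + W) (X(W) = 8 - 4*(√(-1 + W) - 9) = 8 - 4*(-9 + √(-1 + W)) = 8 + (36 - 4*√(-1 + W)) = 44 - 4*√(-1 + W))
M = 1 (M = 8 + (-1 - 1*6) = 8 + (-1 - 6) = 8 - 7 = 1)
M*X(35) = 1*(44 - 4*√(-1 + 35)) = 1*(44 - 4*√34) = 44 - 4*√34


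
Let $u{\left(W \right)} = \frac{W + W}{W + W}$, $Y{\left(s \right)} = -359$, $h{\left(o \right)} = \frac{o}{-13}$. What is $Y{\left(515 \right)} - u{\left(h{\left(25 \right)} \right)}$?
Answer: $-360$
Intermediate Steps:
$h{\left(o \right)} = - \frac{o}{13}$ ($h{\left(o \right)} = o \left(- \frac{1}{13}\right) = - \frac{o}{13}$)
$u{\left(W \right)} = 1$ ($u{\left(W \right)} = \frac{2 W}{2 W} = 2 W \frac{1}{2 W} = 1$)
$Y{\left(515 \right)} - u{\left(h{\left(25 \right)} \right)} = -359 - 1 = -360$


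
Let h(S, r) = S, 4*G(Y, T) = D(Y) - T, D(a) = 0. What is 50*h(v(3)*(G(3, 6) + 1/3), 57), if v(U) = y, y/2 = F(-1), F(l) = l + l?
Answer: 700/3 ≈ 233.33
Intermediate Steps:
F(l) = 2*l
y = -4 (y = 2*(2*(-1)) = 2*(-2) = -4)
v(U) = -4
G(Y, T) = -T/4 (G(Y, T) = (0 - T)/4 = (-T)/4 = -T/4)
50*h(v(3)*(G(3, 6) + 1/3), 57) = 50*(-4*(-¼*6 + 1/3)) = 50*(-4*(-3/2 + ⅓)) = 50*(-4*(-7/6)) = 50*(14/3) = 700/3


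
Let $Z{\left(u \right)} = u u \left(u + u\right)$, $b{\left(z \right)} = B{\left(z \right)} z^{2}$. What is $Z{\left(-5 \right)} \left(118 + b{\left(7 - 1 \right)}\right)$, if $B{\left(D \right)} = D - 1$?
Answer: $-74500$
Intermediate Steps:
$B{\left(D \right)} = -1 + D$
$b{\left(z \right)} = z^{2} \left(-1 + z\right)$ ($b{\left(z \right)} = \left(-1 + z\right) z^{2} = z^{2} \left(-1 + z\right)$)
$Z{\left(u \right)} = 2 u^{3}$ ($Z{\left(u \right)} = u u 2 u = u 2 u^{2} = 2 u^{3}$)
$Z{\left(-5 \right)} \left(118 + b{\left(7 - 1 \right)}\right) = 2 \left(-5\right)^{3} \left(118 + \left(7 - 1\right)^{2} \left(-1 + \left(7 - 1\right)\right)\right) = 2 \left(-125\right) \left(118 + 6^{2} \left(-1 + 6\right)\right) = - 250 \left(118 + 36 \cdot 5\right) = - 250 \left(118 + 180\right) = \left(-250\right) 298 = -74500$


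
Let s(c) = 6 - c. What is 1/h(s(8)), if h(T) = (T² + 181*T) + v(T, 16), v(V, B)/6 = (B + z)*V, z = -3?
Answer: -1/514 ≈ -0.0019455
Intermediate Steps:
v(V, B) = 6*V*(-3 + B) (v(V, B) = 6*((B - 3)*V) = 6*((-3 + B)*V) = 6*(V*(-3 + B)) = 6*V*(-3 + B))
h(T) = T² + 259*T (h(T) = (T² + 181*T) + 6*T*(-3 + 16) = (T² + 181*T) + 6*T*13 = (T² + 181*T) + 78*T = T² + 259*T)
1/h(s(8)) = 1/((6 - 1*8)*(259 + (6 - 1*8))) = 1/((6 - 8)*(259 + (6 - 8))) = 1/(-2*(259 - 2)) = 1/(-2*257) = 1/(-514) = -1/514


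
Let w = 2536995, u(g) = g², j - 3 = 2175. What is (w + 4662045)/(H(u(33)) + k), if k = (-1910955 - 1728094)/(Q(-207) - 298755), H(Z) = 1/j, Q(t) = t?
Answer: 130210483487040/220170769 ≈ 5.9141e+5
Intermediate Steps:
j = 2178 (j = 3 + 2175 = 2178)
H(Z) = 1/2178
k = 3639049/298962 (k = (-1910955 - 1728094)/(-207 - 298755) = -3639049/(-298962) = -3639049*(-1/298962) = 3639049/298962 ≈ 12.172)
(w + 4662045)/(H(u(33)) + k) = (2536995 + 4662045)/(1/2178 + 3639049/298962) = 7199040/(220170769/18087201) = 7199040*(18087201/220170769) = 130210483487040/220170769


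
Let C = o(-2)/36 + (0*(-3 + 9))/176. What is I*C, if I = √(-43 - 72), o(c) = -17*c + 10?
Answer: 11*I*√115/9 ≈ 13.107*I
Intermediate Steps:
o(c) = 10 - 17*c
I = I*√115 (I = √(-115) = I*√115 ≈ 10.724*I)
C = 11/9 (C = (10 - 17*(-2))/36 + (0*(-3 + 9))/176 = (10 + 34)*(1/36) + (0*6)*(1/176) = 44*(1/36) + 0*(1/176) = 11/9 + 0 = 11/9 ≈ 1.2222)
I*C = (I*√115)*(11/9) = 11*I*√115/9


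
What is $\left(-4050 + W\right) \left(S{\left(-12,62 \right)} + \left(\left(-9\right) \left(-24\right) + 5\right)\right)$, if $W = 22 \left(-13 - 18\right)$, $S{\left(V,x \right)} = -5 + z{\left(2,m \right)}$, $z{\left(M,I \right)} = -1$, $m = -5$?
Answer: $-1017380$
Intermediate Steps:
$S{\left(V,x \right)} = -6$ ($S{\left(V,x \right)} = -5 - 1 = -6$)
$W = -682$ ($W = 22 \left(-31\right) = -682$)
$\left(-4050 + W\right) \left(S{\left(-12,62 \right)} + \left(\left(-9\right) \left(-24\right) + 5\right)\right) = \left(-4050 - 682\right) \left(-6 + \left(\left(-9\right) \left(-24\right) + 5\right)\right) = - 4732 \left(-6 + \left(216 + 5\right)\right) = - 4732 \left(-6 + 221\right) = \left(-4732\right) 215 = -1017380$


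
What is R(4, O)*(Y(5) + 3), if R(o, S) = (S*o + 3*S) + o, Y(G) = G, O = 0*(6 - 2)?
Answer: 32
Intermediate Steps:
O = 0 (O = 0*4 = 0)
R(o, S) = o + 3*S + S*o (R(o, S) = (3*S + S*o) + o = o + 3*S + S*o)
R(4, O)*(Y(5) + 3) = (4 + 3*0 + 0*4)*(5 + 3) = (4 + 0 + 0)*8 = 4*8 = 32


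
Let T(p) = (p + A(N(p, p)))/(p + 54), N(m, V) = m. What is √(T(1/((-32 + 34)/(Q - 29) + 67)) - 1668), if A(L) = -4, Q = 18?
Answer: I*√2283593/37 ≈ 40.842*I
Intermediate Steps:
T(p) = (-4 + p)/(54 + p) (T(p) = (p - 4)/(p + 54) = (-4 + p)/(54 + p))
√(T(1/((-32 + 34)/(Q - 29) + 67)) - 1668) = √((-4 + 1/((-32 + 34)/(18 - 29) + 67))/(54 + 1/((-32 + 34)/(18 - 29) + 67)) - 1668) = √((-4 + 1/(2/(-11) + 67))/(54 + 1/(2/(-11) + 67)) - 1668) = √((-4 + 1/(2*(-1/11) + 67))/(54 + 1/(2*(-1/11) + 67)) - 1668) = √((-4 + 1/(-2/11 + 67))/(54 + 1/(-2/11 + 67)) - 1668) = √((-4 + 1/(735/11))/(54 + 1/(735/11)) - 1668) = √((-4 + 11/735)/(54 + 11/735) - 1668) = √(-2929/735/(39701/735) - 1668) = √((735/39701)*(-2929/735) - 1668) = √(-101/1369 - 1668) = √(-2283593/1369) = I*√2283593/37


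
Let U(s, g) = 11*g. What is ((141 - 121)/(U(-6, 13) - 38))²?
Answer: 16/441 ≈ 0.036281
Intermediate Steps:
((141 - 121)/(U(-6, 13) - 38))² = ((141 - 121)/(11*13 - 38))² = (20/(143 - 38))² = (20/105)² = (20*(1/105))² = (4/21)² = 16/441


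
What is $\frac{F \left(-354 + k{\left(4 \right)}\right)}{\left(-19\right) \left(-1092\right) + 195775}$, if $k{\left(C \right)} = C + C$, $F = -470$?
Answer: $\frac{162620}{216523} \approx 0.75105$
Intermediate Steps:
$k{\left(C \right)} = 2 C$
$\frac{F \left(-354 + k{\left(4 \right)}\right)}{\left(-19\right) \left(-1092\right) + 195775} = \frac{\left(-470\right) \left(-354 + 2 \cdot 4\right)}{\left(-19\right) \left(-1092\right) + 195775} = \frac{\left(-470\right) \left(-354 + 8\right)}{20748 + 195775} = \frac{\left(-470\right) \left(-346\right)}{216523} = 162620 \cdot \frac{1}{216523} = \frac{162620}{216523}$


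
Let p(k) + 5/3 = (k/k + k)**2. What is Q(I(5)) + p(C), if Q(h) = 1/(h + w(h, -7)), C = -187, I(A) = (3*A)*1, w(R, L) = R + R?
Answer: 1556746/45 ≈ 34594.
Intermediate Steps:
w(R, L) = 2*R
I(A) = 3*A
p(k) = -5/3 + (1 + k)**2 (p(k) = -5/3 + (k/k + k)**2 = -5/3 + (1 + k)**2)
Q(h) = 1/(3*h) (Q(h) = 1/(h + 2*h) = 1/(3*h))
Q(I(5)) + p(C) = 1/(3*((3*5))) + (-5/3 + (1 - 187)**2) = (1/3)/15 + (-5/3 + (-186)**2) = (1/3)*(1/15) + (-5/3 + 34596) = 1/45 + 103783/3 = 1556746/45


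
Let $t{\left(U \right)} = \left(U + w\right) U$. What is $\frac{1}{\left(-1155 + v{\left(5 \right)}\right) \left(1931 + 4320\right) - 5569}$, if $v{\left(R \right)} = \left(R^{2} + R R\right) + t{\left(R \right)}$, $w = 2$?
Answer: $- \frac{1}{6694139} \approx -1.4938 \cdot 10^{-7}$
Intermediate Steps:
$t{\left(U \right)} = U \left(2 + U\right)$ ($t{\left(U \right)} = \left(U + 2\right) U = \left(2 + U\right) U = U \left(2 + U\right)$)
$v{\left(R \right)} = 2 R^{2} + R \left(2 + R\right)$ ($v{\left(R \right)} = \left(R^{2} + R R\right) + R \left(2 + R\right) = \left(R^{2} + R^{2}\right) + R \left(2 + R\right) = 2 R^{2} + R \left(2 + R\right)$)
$\frac{1}{\left(-1155 + v{\left(5 \right)}\right) \left(1931 + 4320\right) - 5569} = \frac{1}{\left(-1155 + 5 \left(2 + 3 \cdot 5\right)\right) \left(1931 + 4320\right) - 5569} = \frac{1}{\left(-1155 + 5 \left(2 + 15\right)\right) 6251 - 5569} = \frac{1}{\left(-1155 + 5 \cdot 17\right) 6251 - 5569} = \frac{1}{\left(-1155 + 85\right) 6251 - 5569} = \frac{1}{\left(-1070\right) 6251 - 5569} = \frac{1}{-6688570 - 5569} = \frac{1}{-6694139} = - \frac{1}{6694139}$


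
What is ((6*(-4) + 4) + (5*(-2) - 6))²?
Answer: 1296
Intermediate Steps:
((6*(-4) + 4) + (5*(-2) - 6))² = ((-24 + 4) + (-10 - 6))² = (-20 - 16)² = (-36)² = 1296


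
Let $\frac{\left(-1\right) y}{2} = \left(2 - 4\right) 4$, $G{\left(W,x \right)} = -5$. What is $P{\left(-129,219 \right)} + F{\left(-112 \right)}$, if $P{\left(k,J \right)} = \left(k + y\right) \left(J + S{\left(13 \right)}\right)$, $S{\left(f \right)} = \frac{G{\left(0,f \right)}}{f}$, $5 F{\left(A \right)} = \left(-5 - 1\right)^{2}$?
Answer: $- \frac{1605262}{65} \approx -24696.0$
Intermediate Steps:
$y = 16$ ($y = - 2 \left(2 - 4\right) 4 = - 2 \left(\left(-2\right) 4\right) = \left(-2\right) \left(-8\right) = 16$)
$F{\left(A \right)} = \frac{36}{5}$ ($F{\left(A \right)} = \frac{\left(-5 - 1\right)^{2}}{5} = \frac{\left(-6\right)^{2}}{5} = \frac{1}{5} \cdot 36 = \frac{36}{5}$)
$S{\left(f \right)} = - \frac{5}{f}$
$P{\left(k,J \right)} = \left(16 + k\right) \left(- \frac{5}{13} + J\right)$ ($P{\left(k,J \right)} = \left(k + 16\right) \left(J - \frac{5}{13}\right) = \left(16 + k\right) \left(J - \frac{5}{13}\right) = \left(16 + k\right) \left(- \frac{5}{13} + J\right)$)
$P{\left(-129,219 \right)} + F{\left(-112 \right)} = \left(- \frac{80}{13} + 16 \cdot 219 - - \frac{645}{13} + 219 \left(-129\right)\right) + \frac{36}{5} = \left(- \frac{80}{13} + 3504 + \frac{645}{13} - 28251\right) + \frac{36}{5} = - \frac{321146}{13} + \frac{36}{5} = - \frac{1605262}{65}$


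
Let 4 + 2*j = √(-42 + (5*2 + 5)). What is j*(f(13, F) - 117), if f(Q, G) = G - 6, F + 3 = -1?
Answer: 254 - 381*I*√3/2 ≈ 254.0 - 329.96*I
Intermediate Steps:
F = -4 (F = -3 - 1 = -4)
f(Q, G) = -6 + G
j = -2 + 3*I*√3/2 (j = -2 + √(-42 + (5*2 + 5))/2 = -2 + √(-42 + (10 + 5))/2 = -2 + √(-42 + 15)/2 = -2 + √(-27)/2 = -2 + (3*I*√3)/2 = -2 + 3*I*√3/2 ≈ -2.0 + 2.5981*I)
j*(f(13, F) - 117) = (-2 + 3*I*√3/2)*((-6 - 4) - 117) = (-2 + 3*I*√3/2)*(-10 - 117) = (-2 + 3*I*√3/2)*(-127) = 254 - 381*I*√3/2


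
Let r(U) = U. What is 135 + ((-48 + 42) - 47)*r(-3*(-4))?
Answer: -501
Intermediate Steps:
135 + ((-48 + 42) - 47)*r(-3*(-4)) = 135 + ((-48 + 42) - 47)*(-3*(-4)) = 135 + (-6 - 47)*12 = 135 - 53*12 = 135 - 636 = -501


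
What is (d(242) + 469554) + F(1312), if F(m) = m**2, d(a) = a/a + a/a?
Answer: 2190900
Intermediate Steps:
d(a) = 2 (d(a) = 1 + 1 = 2)
(d(242) + 469554) + F(1312) = (2 + 469554) + 1312**2 = 469556 + 1721344 = 2190900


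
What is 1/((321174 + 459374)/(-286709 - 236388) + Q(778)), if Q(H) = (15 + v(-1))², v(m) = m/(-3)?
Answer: 4707873/1099848320 ≈ 0.0042805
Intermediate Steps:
v(m) = -m/3 (v(m) = m*(-⅓) = -m/3)
Q(H) = 2116/9 (Q(H) = (15 - ⅓*(-1))² = (15 + ⅓)² = (46/3)² = 2116/9)
1/((321174 + 459374)/(-286709 - 236388) + Q(778)) = 1/((321174 + 459374)/(-286709 - 236388) + 2116/9) = 1/(780548/(-523097) + 2116/9) = 1/(780548*(-1/523097) + 2116/9) = 1/(-780548/523097 + 2116/9) = 1/(1099848320/4707873) = 4707873/1099848320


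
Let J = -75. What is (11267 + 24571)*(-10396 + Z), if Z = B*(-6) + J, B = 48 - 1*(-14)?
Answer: -388591434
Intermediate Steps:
B = 62 (B = 48 + 14 = 62)
Z = -447 (Z = 62*(-6) - 75 = -372 - 75 = -447)
(11267 + 24571)*(-10396 + Z) = (11267 + 24571)*(-10396 - 447) = 35838*(-10843) = -388591434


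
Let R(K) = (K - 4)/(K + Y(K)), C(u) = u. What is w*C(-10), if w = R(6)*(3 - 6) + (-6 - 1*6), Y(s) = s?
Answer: 125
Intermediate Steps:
R(K) = (-4 + K)/(2*K) (R(K) = (K - 4)/(K + K) = (-4 + K)/((2*K)) = (-4 + K)*(1/(2*K)) = (-4 + K)/(2*K))
w = -25/2 (w = ((½)*(-4 + 6)/6)*(3 - 6) + (-6 - 1*6) = ((½)*(⅙)*2)*(-3) + (-6 - 6) = (⅙)*(-3) - 12 = -½ - 12 = -25/2 ≈ -12.500)
w*C(-10) = -25/2*(-10) = 125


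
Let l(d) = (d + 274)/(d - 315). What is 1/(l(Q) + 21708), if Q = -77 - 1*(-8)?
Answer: 384/8335667 ≈ 4.6067e-5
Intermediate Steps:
Q = -69 (Q = -77 + 8 = -69)
l(d) = (274 + d)/(-315 + d)
1/(l(Q) + 21708) = 1/((274 - 69)/(-315 - 69) + 21708) = 1/(205/(-384) + 21708) = 1/(-1/384*205 + 21708) = 1/(-205/384 + 21708) = 1/(8335667/384) = 384/8335667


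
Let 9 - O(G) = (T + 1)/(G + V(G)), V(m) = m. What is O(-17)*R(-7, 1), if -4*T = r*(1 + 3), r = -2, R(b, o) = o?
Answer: 309/34 ≈ 9.0882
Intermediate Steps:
T = 2 (T = -(-1)*(1 + 3)/2 = -(-1)*4/2 = -¼*(-8) = 2)
O(G) = 9 - 3/(2*G) (O(G) = 9 - (2 + 1)/(G + G) = 9 - 3/(2*G))
O(-17)*R(-7, 1) = (9 - 3/2/(-17))*1 = (9 - 3/2*(-1/17))*1 = (9 + 3/34)*1 = (309/34)*1 = 309/34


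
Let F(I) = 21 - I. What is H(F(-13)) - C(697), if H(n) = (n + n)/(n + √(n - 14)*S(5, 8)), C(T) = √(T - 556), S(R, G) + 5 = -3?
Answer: -578/31 - √141 - 272*√5/31 ≈ -50.139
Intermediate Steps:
S(R, G) = -8 (S(R, G) = -5 - 3 = -8)
C(T) = √(-556 + T)
H(n) = 2*n/(n - 8*√(-14 + n)) (H(n) = (n + n)/(n + √(n - 14)*(-8)) = (2*n)/(n + √(-14 + n)*(-8)) = (2*n)/(n - 8*√(-14 + n)) = 2*n/(n - 8*√(-14 + n)))
H(F(-13)) - C(697) = 2*(21 - 1*(-13))/((21 - 1*(-13)) - 8*√(-14 + (21 - 1*(-13)))) - √(-556 + 697) = 2*(21 + 13)/((21 + 13) - 8*√(-14 + (21 + 13))) - √141 = 2*34/(34 - 8*√(-14 + 34)) - √141 = 2*34/(34 - 16*√5) - √141 = 68/(34 - 16*√5) - √141 = -√141 + 68/(34 - 16*√5)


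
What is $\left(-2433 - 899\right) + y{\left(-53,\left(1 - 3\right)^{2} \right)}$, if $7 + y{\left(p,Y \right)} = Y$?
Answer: $-3335$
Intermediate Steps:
$y{\left(p,Y \right)} = -7 + Y$
$\left(-2433 - 899\right) + y{\left(-53,\left(1 - 3\right)^{2} \right)} = \left(-2433 - 899\right) - \left(7 - \left(1 - 3\right)^{2}\right) = -3332 - \left(7 - \left(-2\right)^{2}\right) = -3332 + \left(-7 + 4\right) = -3332 - 3 = -3335$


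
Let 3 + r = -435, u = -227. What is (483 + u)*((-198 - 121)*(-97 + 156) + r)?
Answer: -4930304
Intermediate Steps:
r = -438 (r = -3 - 435 = -438)
(483 + u)*((-198 - 121)*(-97 + 156) + r) = (483 - 227)*((-198 - 121)*(-97 + 156) - 438) = 256*(-319*59 - 438) = 256*(-18821 - 438) = 256*(-19259) = -4930304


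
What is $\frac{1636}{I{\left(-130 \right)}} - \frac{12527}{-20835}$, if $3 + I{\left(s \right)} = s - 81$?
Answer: $- \frac{15702641}{2229345} \approx -7.0436$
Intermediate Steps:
$I{\left(s \right)} = -84 + s$ ($I{\left(s \right)} = -3 + \left(s - 81\right) = -3 + \left(-81 + s\right) = -84 + s$)
$\frac{1636}{I{\left(-130 \right)}} - \frac{12527}{-20835} = \frac{1636}{-84 - 130} - \frac{12527}{-20835} = \frac{1636}{-214} - - \frac{12527}{20835} = 1636 \left(- \frac{1}{214}\right) + \frac{12527}{20835} = - \frac{818}{107} + \frac{12527}{20835} = - \frac{15702641}{2229345}$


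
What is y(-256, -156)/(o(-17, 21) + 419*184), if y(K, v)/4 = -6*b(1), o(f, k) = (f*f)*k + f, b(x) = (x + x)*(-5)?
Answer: 20/6929 ≈ 0.0028864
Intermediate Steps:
b(x) = -10*x (b(x) = (2*x)*(-5) = -10*x)
o(f, k) = f + k*f² (o(f, k) = f²*k + f = k*f² + f = f + k*f²)
y(K, v) = 240 (y(K, v) = 4*(-(-60)) = 4*(-6*(-10)) = 4*60 = 240)
y(-256, -156)/(o(-17, 21) + 419*184) = 240/(-17*(1 - 17*21) + 419*184) = 240/(-17*(1 - 357) + 77096) = 240/(-17*(-356) + 77096) = 240/(6052 + 77096) = 240/83148 = 240*(1/83148) = 20/6929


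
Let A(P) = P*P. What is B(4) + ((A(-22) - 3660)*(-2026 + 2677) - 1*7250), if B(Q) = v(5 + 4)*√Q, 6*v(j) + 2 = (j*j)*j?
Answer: -6223751/3 ≈ -2.0746e+6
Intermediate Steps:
A(P) = P²
v(j) = -⅓ + j³/6 (v(j) = -⅓ + ((j*j)*j)/6 = -⅓ + (j²*j)/6 = -⅓ + j³/6)
B(Q) = 727*√Q/6 (B(Q) = (-⅓ + (5 + 4)³/6)*√Q = (-⅓ + (⅙)*9³)*√Q = (-⅓ + (⅙)*729)*√Q = (-⅓ + 243/2)*√Q = 727*√Q/6)
B(4) + ((A(-22) - 3660)*(-2026 + 2677) - 1*7250) = 727*√4/6 + (((-22)² - 3660)*(-2026 + 2677) - 1*7250) = (727/6)*2 + ((484 - 3660)*651 - 7250) = 727/3 + (-3176*651 - 7250) = 727/3 + (-2067576 - 7250) = 727/3 - 2074826 = -6223751/3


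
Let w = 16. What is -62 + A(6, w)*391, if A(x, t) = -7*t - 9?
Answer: -47373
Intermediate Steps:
A(x, t) = -9 - 7*t
-62 + A(6, w)*391 = -62 + (-9 - 7*16)*391 = -62 + (-9 - 112)*391 = -62 - 121*391 = -62 - 47311 = -47373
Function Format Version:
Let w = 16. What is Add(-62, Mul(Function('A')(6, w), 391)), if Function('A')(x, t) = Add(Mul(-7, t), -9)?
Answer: -47373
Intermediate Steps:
Function('A')(x, t) = Add(-9, Mul(-7, t))
Add(-62, Mul(Function('A')(6, w), 391)) = Add(-62, Mul(Add(-9, Mul(-7, 16)), 391)) = Add(-62, Mul(Add(-9, -112), 391)) = Add(-62, Mul(-121, 391)) = Add(-62, -47311) = -47373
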